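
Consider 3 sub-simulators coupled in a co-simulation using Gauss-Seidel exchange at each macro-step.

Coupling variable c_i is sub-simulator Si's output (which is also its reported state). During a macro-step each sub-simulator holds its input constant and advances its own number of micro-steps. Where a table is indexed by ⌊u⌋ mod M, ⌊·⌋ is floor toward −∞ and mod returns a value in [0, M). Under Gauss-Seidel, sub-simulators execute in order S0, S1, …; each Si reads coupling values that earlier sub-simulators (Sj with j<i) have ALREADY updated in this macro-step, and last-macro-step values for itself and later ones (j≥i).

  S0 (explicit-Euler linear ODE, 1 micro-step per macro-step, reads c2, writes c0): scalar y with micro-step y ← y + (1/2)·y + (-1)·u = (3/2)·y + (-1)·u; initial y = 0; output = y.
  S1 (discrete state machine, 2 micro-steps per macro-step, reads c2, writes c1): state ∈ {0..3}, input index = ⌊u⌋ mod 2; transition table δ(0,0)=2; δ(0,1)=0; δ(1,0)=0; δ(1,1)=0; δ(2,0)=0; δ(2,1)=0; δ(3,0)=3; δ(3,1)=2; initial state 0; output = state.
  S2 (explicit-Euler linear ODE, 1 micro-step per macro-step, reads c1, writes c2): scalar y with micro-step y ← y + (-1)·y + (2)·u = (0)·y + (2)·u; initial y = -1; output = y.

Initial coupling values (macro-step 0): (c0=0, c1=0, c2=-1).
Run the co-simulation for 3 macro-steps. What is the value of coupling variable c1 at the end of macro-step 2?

c1 at macro-step 2 = 0

macro 1: S0 reads c2=-1 → after 1×micro: 1; S1 reads c2=-1 → after 2×micro: 0; S2 reads c1=0 → after 1×micro: 0 ⇒ (c0=1, c1=0, c2=0)
macro 2: S0 reads c2=0 → after 1×micro: 3/2; S1 reads c2=0 → after 2×micro: 0; S2 reads c1=0 → after 1×micro: 0 ⇒ (c0=3/2, c1=0, c2=0)
macro 3: S0 reads c2=0 → after 1×micro: 9/4; S1 reads c2=0 → after 2×micro: 0; S2 reads c1=0 → after 1×micro: 0 ⇒ (c0=9/4, c1=0, c2=0)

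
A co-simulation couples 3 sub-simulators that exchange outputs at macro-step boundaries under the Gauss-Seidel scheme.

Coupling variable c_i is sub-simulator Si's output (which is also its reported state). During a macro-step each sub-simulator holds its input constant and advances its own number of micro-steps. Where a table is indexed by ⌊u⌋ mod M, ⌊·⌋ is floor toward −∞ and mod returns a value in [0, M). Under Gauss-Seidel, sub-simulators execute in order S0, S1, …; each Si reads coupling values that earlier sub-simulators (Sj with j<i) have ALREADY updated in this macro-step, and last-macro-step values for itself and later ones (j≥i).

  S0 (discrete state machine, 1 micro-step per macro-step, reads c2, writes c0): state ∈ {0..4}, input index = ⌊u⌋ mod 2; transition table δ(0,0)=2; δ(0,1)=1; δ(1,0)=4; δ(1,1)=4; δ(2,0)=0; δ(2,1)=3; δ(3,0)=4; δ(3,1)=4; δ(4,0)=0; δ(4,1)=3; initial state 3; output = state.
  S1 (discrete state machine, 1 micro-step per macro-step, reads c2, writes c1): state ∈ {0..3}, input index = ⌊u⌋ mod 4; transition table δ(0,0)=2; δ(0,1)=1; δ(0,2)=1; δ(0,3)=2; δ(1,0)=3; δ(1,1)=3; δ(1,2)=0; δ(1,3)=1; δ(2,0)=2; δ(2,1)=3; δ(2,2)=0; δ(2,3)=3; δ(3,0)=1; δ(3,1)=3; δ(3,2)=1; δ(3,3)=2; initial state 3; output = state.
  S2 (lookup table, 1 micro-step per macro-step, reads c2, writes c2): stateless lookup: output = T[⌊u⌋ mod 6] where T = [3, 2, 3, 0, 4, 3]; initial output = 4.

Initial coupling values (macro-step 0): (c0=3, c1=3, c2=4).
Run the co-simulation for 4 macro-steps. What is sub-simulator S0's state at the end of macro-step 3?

S0 state at macro-step 3 = 2

macro 1: S0 reads c2=4 → after 1×micro: 4; S1 reads c2=4 → after 1×micro: 1; S2 reads c2=4 → after 1×micro: 4 ⇒ (c0=4, c1=1, c2=4)
macro 2: S0 reads c2=4 → after 1×micro: 0; S1 reads c2=4 → after 1×micro: 3; S2 reads c2=4 → after 1×micro: 4 ⇒ (c0=0, c1=3, c2=4)
macro 3: S0 reads c2=4 → after 1×micro: 2; S1 reads c2=4 → after 1×micro: 1; S2 reads c2=4 → after 1×micro: 4 ⇒ (c0=2, c1=1, c2=4)
macro 4: S0 reads c2=4 → after 1×micro: 0; S1 reads c2=4 → after 1×micro: 3; S2 reads c2=4 → after 1×micro: 4 ⇒ (c0=0, c1=3, c2=4)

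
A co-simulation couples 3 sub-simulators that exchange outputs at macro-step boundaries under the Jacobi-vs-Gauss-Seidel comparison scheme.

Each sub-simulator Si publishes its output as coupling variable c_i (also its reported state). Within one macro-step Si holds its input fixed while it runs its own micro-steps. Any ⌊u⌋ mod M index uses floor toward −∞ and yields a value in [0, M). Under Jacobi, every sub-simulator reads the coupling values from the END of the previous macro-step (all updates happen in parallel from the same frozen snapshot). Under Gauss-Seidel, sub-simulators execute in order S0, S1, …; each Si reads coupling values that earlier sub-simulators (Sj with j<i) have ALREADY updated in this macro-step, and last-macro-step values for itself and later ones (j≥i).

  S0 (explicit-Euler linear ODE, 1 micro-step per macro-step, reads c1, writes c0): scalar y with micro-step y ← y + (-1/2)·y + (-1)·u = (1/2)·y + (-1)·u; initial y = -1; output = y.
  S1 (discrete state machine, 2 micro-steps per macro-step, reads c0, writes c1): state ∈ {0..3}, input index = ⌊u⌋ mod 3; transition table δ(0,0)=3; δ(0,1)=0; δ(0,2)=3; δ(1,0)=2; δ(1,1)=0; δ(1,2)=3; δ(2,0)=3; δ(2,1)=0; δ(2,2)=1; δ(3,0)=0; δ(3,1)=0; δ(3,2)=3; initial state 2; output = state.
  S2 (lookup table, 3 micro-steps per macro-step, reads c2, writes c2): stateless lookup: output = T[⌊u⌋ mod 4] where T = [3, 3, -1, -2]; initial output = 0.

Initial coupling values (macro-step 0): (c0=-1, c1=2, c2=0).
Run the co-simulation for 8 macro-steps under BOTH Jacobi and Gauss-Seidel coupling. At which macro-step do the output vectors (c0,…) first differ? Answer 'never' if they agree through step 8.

first divergence at macro-step: 1

[Jacobi] macro 1: S0 reads c1=2 → after 1×micro: -5/2; S1 reads c0=-1 → after 2×micro: 3; S2 reads c2=0 → after 3×micro: 3 ⇒ (c0=-5/2, c1=3, c2=3)
[Jacobi] macro 2: S0 reads c1=3 → after 1×micro: -17/4; S1 reads c0=-5/2 → after 2×micro: 3; S2 reads c2=3 → after 3×micro: -2 ⇒ (c0=-17/4, c1=3, c2=-2)
[Jacobi] macro 3: S0 reads c1=3 → after 1×micro: -41/8; S1 reads c0=-17/4 → after 2×micro: 0; S2 reads c2=-2 → after 3×micro: -1 ⇒ (c0=-41/8, c1=0, c2=-1)
[Jacobi] macro 4: S0 reads c1=0 → after 1×micro: -41/16; S1 reads c0=-41/8 → after 2×micro: 0; S2 reads c2=-1 → after 3×micro: -2 ⇒ (c0=-41/16, c1=0, c2=-2)
[Jacobi] macro 5: S0 reads c1=0 → after 1×micro: -41/32; S1 reads c0=-41/16 → after 2×micro: 0; S2 reads c2=-2 → after 3×micro: -1 ⇒ (c0=-41/32, c1=0, c2=-1)
[Jacobi] macro 6: S0 reads c1=0 → after 1×micro: -41/64; S1 reads c0=-41/32 → after 2×micro: 0; S2 reads c2=-1 → after 3×micro: -2 ⇒ (c0=-41/64, c1=0, c2=-2)
[Jacobi] macro 7: S0 reads c1=0 → after 1×micro: -41/128; S1 reads c0=-41/64 → after 2×micro: 3; S2 reads c2=-2 → after 3×micro: -1 ⇒ (c0=-41/128, c1=3, c2=-1)
[Jacobi] macro 8: S0 reads c1=3 → after 1×micro: -809/256; S1 reads c0=-41/128 → after 2×micro: 3; S2 reads c2=-1 → after 3×micro: -2 ⇒ (c0=-809/256, c1=3, c2=-2)
[Gauss-Seidel] macro 1: S0 reads c1=2 → after 1×micro: -5/2; S1 reads c0=-5/2 → after 2×micro: 0; S2 reads c2=0 → after 3×micro: 3 ⇒ (c0=-5/2, c1=0, c2=3)
[Gauss-Seidel] macro 2: S0 reads c1=0 → after 1×micro: -5/4; S1 reads c0=-5/4 → after 2×micro: 0; S2 reads c2=3 → after 3×micro: -2 ⇒ (c0=-5/4, c1=0, c2=-2)
[Gauss-Seidel] macro 3: S0 reads c1=0 → after 1×micro: -5/8; S1 reads c0=-5/8 → after 2×micro: 3; S2 reads c2=-2 → after 3×micro: -1 ⇒ (c0=-5/8, c1=3, c2=-1)
[Gauss-Seidel] macro 4: S0 reads c1=3 → after 1×micro: -53/16; S1 reads c0=-53/16 → after 2×micro: 3; S2 reads c2=-1 → after 3×micro: -2 ⇒ (c0=-53/16, c1=3, c2=-2)
[Gauss-Seidel] macro 5: S0 reads c1=3 → after 1×micro: -149/32; S1 reads c0=-149/32 → after 2×micro: 0; S2 reads c2=-2 → after 3×micro: -1 ⇒ (c0=-149/32, c1=0, c2=-1)
[Gauss-Seidel] macro 6: S0 reads c1=0 → after 1×micro: -149/64; S1 reads c0=-149/64 → after 2×micro: 0; S2 reads c2=-1 → after 3×micro: -2 ⇒ (c0=-149/64, c1=0, c2=-2)
[Gauss-Seidel] macro 7: S0 reads c1=0 → after 1×micro: -149/128; S1 reads c0=-149/128 → after 2×micro: 0; S2 reads c2=-2 → after 3×micro: -1 ⇒ (c0=-149/128, c1=0, c2=-1)
[Gauss-Seidel] macro 8: S0 reads c1=0 → after 1×micro: -149/256; S1 reads c0=-149/256 → after 2×micro: 3; S2 reads c2=-1 → after 3×micro: -2 ⇒ (c0=-149/256, c1=3, c2=-2)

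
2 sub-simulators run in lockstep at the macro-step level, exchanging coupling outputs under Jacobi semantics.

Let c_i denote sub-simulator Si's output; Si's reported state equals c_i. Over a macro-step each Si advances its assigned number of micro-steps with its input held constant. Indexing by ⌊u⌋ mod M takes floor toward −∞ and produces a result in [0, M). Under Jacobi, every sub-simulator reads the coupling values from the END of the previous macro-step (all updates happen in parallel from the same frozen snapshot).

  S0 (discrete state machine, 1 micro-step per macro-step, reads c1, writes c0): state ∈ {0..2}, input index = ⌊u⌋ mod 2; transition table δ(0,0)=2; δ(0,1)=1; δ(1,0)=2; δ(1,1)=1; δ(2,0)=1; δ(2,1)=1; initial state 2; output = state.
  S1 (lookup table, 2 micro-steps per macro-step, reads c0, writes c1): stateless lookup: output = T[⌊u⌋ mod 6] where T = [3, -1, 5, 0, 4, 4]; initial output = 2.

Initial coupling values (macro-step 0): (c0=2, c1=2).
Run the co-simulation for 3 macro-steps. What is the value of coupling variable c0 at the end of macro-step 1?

macro 1: S0 reads c1=2 → after 1×micro: 1; S1 reads c0=2 → after 2×micro: 5 ⇒ (c0=1, c1=5)
macro 2: S0 reads c1=5 → after 1×micro: 1; S1 reads c0=1 → after 2×micro: -1 ⇒ (c0=1, c1=-1)
macro 3: S0 reads c1=-1 → after 1×micro: 1; S1 reads c0=1 → after 2×micro: -1 ⇒ (c0=1, c1=-1)

c0 at macro-step 1 = 1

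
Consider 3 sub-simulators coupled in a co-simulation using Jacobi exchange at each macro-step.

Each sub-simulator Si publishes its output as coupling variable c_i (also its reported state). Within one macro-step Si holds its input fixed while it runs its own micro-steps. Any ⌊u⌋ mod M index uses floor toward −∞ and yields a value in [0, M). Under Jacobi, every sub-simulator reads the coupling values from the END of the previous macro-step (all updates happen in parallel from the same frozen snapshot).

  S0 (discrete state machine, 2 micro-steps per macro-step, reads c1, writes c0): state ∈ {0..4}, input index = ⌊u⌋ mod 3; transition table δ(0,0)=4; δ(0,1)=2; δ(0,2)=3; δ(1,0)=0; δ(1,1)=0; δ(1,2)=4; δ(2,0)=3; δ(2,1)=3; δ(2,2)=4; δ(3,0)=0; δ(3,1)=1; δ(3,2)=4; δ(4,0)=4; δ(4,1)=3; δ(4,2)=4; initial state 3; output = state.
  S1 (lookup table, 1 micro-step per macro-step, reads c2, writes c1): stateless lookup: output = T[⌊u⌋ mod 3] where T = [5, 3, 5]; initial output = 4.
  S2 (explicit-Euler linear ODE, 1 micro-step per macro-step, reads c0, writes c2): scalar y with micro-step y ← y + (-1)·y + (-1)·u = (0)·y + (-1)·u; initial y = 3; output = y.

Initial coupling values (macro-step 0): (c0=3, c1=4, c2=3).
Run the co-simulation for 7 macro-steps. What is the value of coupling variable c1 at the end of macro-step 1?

macro 1: S0 reads c1=4 → after 2×micro: 0; S1 reads c2=3 → after 1×micro: 5; S2 reads c0=3 → after 1×micro: -3 ⇒ (c0=0, c1=5, c2=-3)
macro 2: S0 reads c1=5 → after 2×micro: 4; S1 reads c2=-3 → after 1×micro: 5; S2 reads c0=0 → after 1×micro: 0 ⇒ (c0=4, c1=5, c2=0)
macro 3: S0 reads c1=5 → after 2×micro: 4; S1 reads c2=0 → after 1×micro: 5; S2 reads c0=4 → after 1×micro: -4 ⇒ (c0=4, c1=5, c2=-4)
macro 4: S0 reads c1=5 → after 2×micro: 4; S1 reads c2=-4 → after 1×micro: 5; S2 reads c0=4 → after 1×micro: -4 ⇒ (c0=4, c1=5, c2=-4)
macro 5: S0 reads c1=5 → after 2×micro: 4; S1 reads c2=-4 → after 1×micro: 5; S2 reads c0=4 → after 1×micro: -4 ⇒ (c0=4, c1=5, c2=-4)
macro 6: S0 reads c1=5 → after 2×micro: 4; S1 reads c2=-4 → after 1×micro: 5; S2 reads c0=4 → after 1×micro: -4 ⇒ (c0=4, c1=5, c2=-4)
macro 7: S0 reads c1=5 → after 2×micro: 4; S1 reads c2=-4 → after 1×micro: 5; S2 reads c0=4 → after 1×micro: -4 ⇒ (c0=4, c1=5, c2=-4)

c1 at macro-step 1 = 5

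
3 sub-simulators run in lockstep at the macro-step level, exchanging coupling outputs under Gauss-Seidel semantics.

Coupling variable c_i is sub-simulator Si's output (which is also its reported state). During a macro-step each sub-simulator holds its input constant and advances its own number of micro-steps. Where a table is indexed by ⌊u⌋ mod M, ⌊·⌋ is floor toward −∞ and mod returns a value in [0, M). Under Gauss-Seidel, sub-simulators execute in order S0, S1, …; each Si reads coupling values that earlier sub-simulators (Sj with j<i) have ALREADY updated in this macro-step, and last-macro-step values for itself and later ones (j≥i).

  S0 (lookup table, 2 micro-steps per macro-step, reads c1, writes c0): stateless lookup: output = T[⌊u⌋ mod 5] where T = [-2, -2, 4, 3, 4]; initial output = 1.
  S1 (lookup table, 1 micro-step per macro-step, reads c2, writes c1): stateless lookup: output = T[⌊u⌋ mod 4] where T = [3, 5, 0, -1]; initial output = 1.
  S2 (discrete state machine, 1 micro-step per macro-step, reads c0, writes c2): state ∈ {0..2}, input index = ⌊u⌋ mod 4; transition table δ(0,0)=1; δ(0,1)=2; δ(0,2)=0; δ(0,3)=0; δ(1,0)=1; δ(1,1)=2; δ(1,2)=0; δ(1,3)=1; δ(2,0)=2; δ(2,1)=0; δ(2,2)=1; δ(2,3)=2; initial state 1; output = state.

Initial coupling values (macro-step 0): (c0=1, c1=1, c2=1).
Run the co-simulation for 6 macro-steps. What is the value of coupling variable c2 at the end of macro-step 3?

macro 1: S0 reads c1=1 → after 2×micro: -2; S1 reads c2=1 → after 1×micro: 5; S2 reads c0=-2 → after 1×micro: 0 ⇒ (c0=-2, c1=5, c2=0)
macro 2: S0 reads c1=5 → after 2×micro: -2; S1 reads c2=0 → after 1×micro: 3; S2 reads c0=-2 → after 1×micro: 0 ⇒ (c0=-2, c1=3, c2=0)
macro 3: S0 reads c1=3 → after 2×micro: 3; S1 reads c2=0 → after 1×micro: 3; S2 reads c0=3 → after 1×micro: 0 ⇒ (c0=3, c1=3, c2=0)
macro 4: S0 reads c1=3 → after 2×micro: 3; S1 reads c2=0 → after 1×micro: 3; S2 reads c0=3 → after 1×micro: 0 ⇒ (c0=3, c1=3, c2=0)
macro 5: S0 reads c1=3 → after 2×micro: 3; S1 reads c2=0 → after 1×micro: 3; S2 reads c0=3 → after 1×micro: 0 ⇒ (c0=3, c1=3, c2=0)
macro 6: S0 reads c1=3 → after 2×micro: 3; S1 reads c2=0 → after 1×micro: 3; S2 reads c0=3 → after 1×micro: 0 ⇒ (c0=3, c1=3, c2=0)

c2 at macro-step 3 = 0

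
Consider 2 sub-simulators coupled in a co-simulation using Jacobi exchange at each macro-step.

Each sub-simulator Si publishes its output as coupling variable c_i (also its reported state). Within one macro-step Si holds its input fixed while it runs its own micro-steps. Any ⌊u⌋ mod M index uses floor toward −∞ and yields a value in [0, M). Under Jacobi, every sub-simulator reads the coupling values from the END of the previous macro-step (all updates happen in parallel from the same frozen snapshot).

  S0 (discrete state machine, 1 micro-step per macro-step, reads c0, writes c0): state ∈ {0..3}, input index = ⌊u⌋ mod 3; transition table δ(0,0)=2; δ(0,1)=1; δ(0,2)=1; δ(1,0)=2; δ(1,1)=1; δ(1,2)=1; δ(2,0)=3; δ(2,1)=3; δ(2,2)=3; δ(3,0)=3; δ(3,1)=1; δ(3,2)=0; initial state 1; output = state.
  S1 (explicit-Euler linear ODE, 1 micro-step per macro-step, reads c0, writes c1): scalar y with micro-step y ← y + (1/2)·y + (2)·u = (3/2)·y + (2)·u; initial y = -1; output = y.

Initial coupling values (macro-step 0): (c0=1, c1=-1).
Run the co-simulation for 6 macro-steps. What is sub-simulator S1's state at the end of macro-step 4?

S1 state at macro-step 4 = 179/16

macro 1: S0 reads c0=1 → after 1×micro: 1; S1 reads c0=1 → after 1×micro: 1/2 ⇒ (c0=1, c1=1/2)
macro 2: S0 reads c0=1 → after 1×micro: 1; S1 reads c0=1 → after 1×micro: 11/4 ⇒ (c0=1, c1=11/4)
macro 3: S0 reads c0=1 → after 1×micro: 1; S1 reads c0=1 → after 1×micro: 49/8 ⇒ (c0=1, c1=49/8)
macro 4: S0 reads c0=1 → after 1×micro: 1; S1 reads c0=1 → after 1×micro: 179/16 ⇒ (c0=1, c1=179/16)
macro 5: S0 reads c0=1 → after 1×micro: 1; S1 reads c0=1 → after 1×micro: 601/32 ⇒ (c0=1, c1=601/32)
macro 6: S0 reads c0=1 → after 1×micro: 1; S1 reads c0=1 → after 1×micro: 1931/64 ⇒ (c0=1, c1=1931/64)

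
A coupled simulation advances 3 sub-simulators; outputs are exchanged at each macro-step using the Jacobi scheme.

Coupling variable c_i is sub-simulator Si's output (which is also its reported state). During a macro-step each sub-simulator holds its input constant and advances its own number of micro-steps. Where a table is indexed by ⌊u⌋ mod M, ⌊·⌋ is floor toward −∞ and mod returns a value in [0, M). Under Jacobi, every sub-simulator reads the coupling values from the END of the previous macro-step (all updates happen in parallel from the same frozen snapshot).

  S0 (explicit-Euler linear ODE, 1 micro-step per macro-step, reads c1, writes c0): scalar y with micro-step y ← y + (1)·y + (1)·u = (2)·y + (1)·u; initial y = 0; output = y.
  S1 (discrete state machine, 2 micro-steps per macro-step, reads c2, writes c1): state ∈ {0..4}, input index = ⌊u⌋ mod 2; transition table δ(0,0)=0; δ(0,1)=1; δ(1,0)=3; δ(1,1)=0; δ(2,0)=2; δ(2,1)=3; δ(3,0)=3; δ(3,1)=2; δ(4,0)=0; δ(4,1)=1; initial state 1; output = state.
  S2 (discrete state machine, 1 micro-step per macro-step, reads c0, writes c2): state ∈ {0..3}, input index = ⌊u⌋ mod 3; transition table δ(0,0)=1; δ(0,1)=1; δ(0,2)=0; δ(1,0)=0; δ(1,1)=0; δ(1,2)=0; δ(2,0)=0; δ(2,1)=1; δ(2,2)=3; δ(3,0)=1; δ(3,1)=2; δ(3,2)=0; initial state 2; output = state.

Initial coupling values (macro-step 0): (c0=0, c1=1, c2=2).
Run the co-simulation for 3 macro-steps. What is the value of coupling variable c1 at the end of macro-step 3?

c1 at macro-step 3 = 3

macro 1: S0 reads c1=1 → after 1×micro: 1; S1 reads c2=2 → after 2×micro: 3; S2 reads c0=0 → after 1×micro: 0 ⇒ (c0=1, c1=3, c2=0)
macro 2: S0 reads c1=3 → after 1×micro: 5; S1 reads c2=0 → after 2×micro: 3; S2 reads c0=1 → after 1×micro: 1 ⇒ (c0=5, c1=3, c2=1)
macro 3: S0 reads c1=3 → after 1×micro: 13; S1 reads c2=1 → after 2×micro: 3; S2 reads c0=5 → after 1×micro: 0 ⇒ (c0=13, c1=3, c2=0)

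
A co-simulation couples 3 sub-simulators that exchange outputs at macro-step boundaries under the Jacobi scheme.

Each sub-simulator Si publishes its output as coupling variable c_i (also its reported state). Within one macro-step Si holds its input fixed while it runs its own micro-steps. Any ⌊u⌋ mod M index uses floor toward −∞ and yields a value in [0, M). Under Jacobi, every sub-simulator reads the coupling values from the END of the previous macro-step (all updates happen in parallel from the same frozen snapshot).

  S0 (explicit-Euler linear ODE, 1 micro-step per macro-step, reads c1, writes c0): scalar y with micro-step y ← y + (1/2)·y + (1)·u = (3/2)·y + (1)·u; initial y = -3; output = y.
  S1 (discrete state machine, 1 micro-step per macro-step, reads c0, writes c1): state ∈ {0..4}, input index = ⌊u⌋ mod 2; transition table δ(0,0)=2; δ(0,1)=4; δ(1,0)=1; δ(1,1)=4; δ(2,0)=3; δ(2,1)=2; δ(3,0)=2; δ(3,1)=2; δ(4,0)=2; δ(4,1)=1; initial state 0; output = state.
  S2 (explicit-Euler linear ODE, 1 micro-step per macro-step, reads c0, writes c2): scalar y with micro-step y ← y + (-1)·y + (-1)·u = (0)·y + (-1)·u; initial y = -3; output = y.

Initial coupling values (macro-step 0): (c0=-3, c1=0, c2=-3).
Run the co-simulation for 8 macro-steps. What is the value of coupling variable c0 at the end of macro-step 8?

c0 at macro-step 8 = 3653/256

macro 1: S0 reads c1=0 → after 1×micro: -9/2; S1 reads c0=-3 → after 1×micro: 4; S2 reads c0=-3 → after 1×micro: 3 ⇒ (c0=-9/2, c1=4, c2=3)
macro 2: S0 reads c1=4 → after 1×micro: -11/4; S1 reads c0=-9/2 → after 1×micro: 1; S2 reads c0=-9/2 → after 1×micro: 9/2 ⇒ (c0=-11/4, c1=1, c2=9/2)
macro 3: S0 reads c1=1 → after 1×micro: -25/8; S1 reads c0=-11/4 → after 1×micro: 4; S2 reads c0=-11/4 → after 1×micro: 11/4 ⇒ (c0=-25/8, c1=4, c2=11/4)
macro 4: S0 reads c1=4 → after 1×micro: -11/16; S1 reads c0=-25/8 → after 1×micro: 2; S2 reads c0=-25/8 → after 1×micro: 25/8 ⇒ (c0=-11/16, c1=2, c2=25/8)
macro 5: S0 reads c1=2 → after 1×micro: 31/32; S1 reads c0=-11/16 → after 1×micro: 2; S2 reads c0=-11/16 → after 1×micro: 11/16 ⇒ (c0=31/32, c1=2, c2=11/16)
macro 6: S0 reads c1=2 → after 1×micro: 221/64; S1 reads c0=31/32 → after 1×micro: 3; S2 reads c0=31/32 → after 1×micro: -31/32 ⇒ (c0=221/64, c1=3, c2=-31/32)
macro 7: S0 reads c1=3 → after 1×micro: 1047/128; S1 reads c0=221/64 → after 1×micro: 2; S2 reads c0=221/64 → after 1×micro: -221/64 ⇒ (c0=1047/128, c1=2, c2=-221/64)
macro 8: S0 reads c1=2 → after 1×micro: 3653/256; S1 reads c0=1047/128 → after 1×micro: 3; S2 reads c0=1047/128 → after 1×micro: -1047/128 ⇒ (c0=3653/256, c1=3, c2=-1047/128)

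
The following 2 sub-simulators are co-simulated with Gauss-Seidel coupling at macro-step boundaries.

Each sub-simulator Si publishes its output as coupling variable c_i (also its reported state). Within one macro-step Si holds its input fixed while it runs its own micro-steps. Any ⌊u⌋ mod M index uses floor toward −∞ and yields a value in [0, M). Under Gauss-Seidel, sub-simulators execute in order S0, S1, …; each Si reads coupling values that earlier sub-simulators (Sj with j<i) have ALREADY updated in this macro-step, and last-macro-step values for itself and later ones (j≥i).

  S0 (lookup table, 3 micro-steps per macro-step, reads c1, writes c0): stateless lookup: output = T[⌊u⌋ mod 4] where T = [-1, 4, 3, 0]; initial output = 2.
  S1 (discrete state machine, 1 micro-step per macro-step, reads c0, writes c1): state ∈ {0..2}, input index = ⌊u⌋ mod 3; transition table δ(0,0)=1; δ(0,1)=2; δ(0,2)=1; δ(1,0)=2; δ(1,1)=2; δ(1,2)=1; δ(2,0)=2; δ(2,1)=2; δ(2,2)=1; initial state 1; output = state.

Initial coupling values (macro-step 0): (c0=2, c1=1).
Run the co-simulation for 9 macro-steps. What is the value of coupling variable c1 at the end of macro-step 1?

macro 1: S0 reads c1=1 → after 3×micro: 4; S1 reads c0=4 → after 1×micro: 2 ⇒ (c0=4, c1=2)
macro 2: S0 reads c1=2 → after 3×micro: 3; S1 reads c0=3 → after 1×micro: 2 ⇒ (c0=3, c1=2)
macro 3: S0 reads c1=2 → after 3×micro: 3; S1 reads c0=3 → after 1×micro: 2 ⇒ (c0=3, c1=2)
macro 4: S0 reads c1=2 → after 3×micro: 3; S1 reads c0=3 → after 1×micro: 2 ⇒ (c0=3, c1=2)
macro 5: S0 reads c1=2 → after 3×micro: 3; S1 reads c0=3 → after 1×micro: 2 ⇒ (c0=3, c1=2)
macro 6: S0 reads c1=2 → after 3×micro: 3; S1 reads c0=3 → after 1×micro: 2 ⇒ (c0=3, c1=2)
macro 7: S0 reads c1=2 → after 3×micro: 3; S1 reads c0=3 → after 1×micro: 2 ⇒ (c0=3, c1=2)
macro 8: S0 reads c1=2 → after 3×micro: 3; S1 reads c0=3 → after 1×micro: 2 ⇒ (c0=3, c1=2)
macro 9: S0 reads c1=2 → after 3×micro: 3; S1 reads c0=3 → after 1×micro: 2 ⇒ (c0=3, c1=2)

c1 at macro-step 1 = 2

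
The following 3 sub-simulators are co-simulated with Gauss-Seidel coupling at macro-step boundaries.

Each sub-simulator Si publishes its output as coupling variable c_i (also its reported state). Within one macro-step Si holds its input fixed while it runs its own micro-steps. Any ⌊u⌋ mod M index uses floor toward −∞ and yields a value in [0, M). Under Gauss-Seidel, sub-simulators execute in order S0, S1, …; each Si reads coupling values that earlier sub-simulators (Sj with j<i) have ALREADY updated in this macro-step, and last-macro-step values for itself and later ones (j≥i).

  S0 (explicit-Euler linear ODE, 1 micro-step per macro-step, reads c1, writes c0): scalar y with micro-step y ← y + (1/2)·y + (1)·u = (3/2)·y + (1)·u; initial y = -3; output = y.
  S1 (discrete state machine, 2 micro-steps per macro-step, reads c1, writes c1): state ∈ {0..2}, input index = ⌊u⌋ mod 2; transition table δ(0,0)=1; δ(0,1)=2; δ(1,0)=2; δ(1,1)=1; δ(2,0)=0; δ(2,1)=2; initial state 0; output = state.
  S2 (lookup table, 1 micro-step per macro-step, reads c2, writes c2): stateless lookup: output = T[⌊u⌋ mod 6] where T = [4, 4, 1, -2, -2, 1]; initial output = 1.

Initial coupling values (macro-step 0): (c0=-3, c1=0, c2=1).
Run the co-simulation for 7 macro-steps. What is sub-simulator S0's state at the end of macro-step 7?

macro 1: S0 reads c1=0 → after 1×micro: -9/2; S1 reads c1=0 → after 2×micro: 2; S2 reads c2=1 → after 1×micro: 4 ⇒ (c0=-9/2, c1=2, c2=4)
macro 2: S0 reads c1=2 → after 1×micro: -19/4; S1 reads c1=2 → after 2×micro: 1; S2 reads c2=4 → after 1×micro: -2 ⇒ (c0=-19/4, c1=1, c2=-2)
macro 3: S0 reads c1=1 → after 1×micro: -49/8; S1 reads c1=1 → after 2×micro: 1; S2 reads c2=-2 → after 1×micro: -2 ⇒ (c0=-49/8, c1=1, c2=-2)
macro 4: S0 reads c1=1 → after 1×micro: -131/16; S1 reads c1=1 → after 2×micro: 1; S2 reads c2=-2 → after 1×micro: -2 ⇒ (c0=-131/16, c1=1, c2=-2)
macro 5: S0 reads c1=1 → after 1×micro: -361/32; S1 reads c1=1 → after 2×micro: 1; S2 reads c2=-2 → after 1×micro: -2 ⇒ (c0=-361/32, c1=1, c2=-2)
macro 6: S0 reads c1=1 → after 1×micro: -1019/64; S1 reads c1=1 → after 2×micro: 1; S2 reads c2=-2 → after 1×micro: -2 ⇒ (c0=-1019/64, c1=1, c2=-2)
macro 7: S0 reads c1=1 → after 1×micro: -2929/128; S1 reads c1=1 → after 2×micro: 1; S2 reads c2=-2 → after 1×micro: -2 ⇒ (c0=-2929/128, c1=1, c2=-2)

S0 state at macro-step 7 = -2929/128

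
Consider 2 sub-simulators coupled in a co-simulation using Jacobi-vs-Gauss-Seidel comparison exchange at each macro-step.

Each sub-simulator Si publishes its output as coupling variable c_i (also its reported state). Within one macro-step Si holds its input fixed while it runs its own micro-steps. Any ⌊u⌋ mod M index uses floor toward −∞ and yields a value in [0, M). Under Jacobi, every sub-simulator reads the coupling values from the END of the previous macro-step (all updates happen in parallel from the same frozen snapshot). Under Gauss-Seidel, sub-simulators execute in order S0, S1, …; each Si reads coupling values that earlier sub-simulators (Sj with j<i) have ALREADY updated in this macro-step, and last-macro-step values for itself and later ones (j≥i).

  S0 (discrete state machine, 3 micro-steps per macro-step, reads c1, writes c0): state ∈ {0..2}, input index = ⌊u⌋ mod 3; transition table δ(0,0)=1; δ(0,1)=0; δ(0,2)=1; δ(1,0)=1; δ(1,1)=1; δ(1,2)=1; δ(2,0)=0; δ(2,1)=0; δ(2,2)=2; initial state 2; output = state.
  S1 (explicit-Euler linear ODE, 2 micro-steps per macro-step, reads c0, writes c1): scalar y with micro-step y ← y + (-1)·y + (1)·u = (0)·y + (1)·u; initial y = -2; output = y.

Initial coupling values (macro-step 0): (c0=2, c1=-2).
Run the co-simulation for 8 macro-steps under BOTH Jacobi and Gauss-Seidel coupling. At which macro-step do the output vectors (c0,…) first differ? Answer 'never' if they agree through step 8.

[Jacobi] macro 1: S0 reads c1=-2 → after 3×micro: 0; S1 reads c0=2 → after 2×micro: 2 ⇒ (c0=0, c1=2)
[Jacobi] macro 2: S0 reads c1=2 → after 3×micro: 1; S1 reads c0=0 → after 2×micro: 0 ⇒ (c0=1, c1=0)
[Jacobi] macro 3: S0 reads c1=0 → after 3×micro: 1; S1 reads c0=1 → after 2×micro: 1 ⇒ (c0=1, c1=1)
[Jacobi] macro 4: S0 reads c1=1 → after 3×micro: 1; S1 reads c0=1 → after 2×micro: 1 ⇒ (c0=1, c1=1)
[Jacobi] macro 5: S0 reads c1=1 → after 3×micro: 1; S1 reads c0=1 → after 2×micro: 1 ⇒ (c0=1, c1=1)
[Jacobi] macro 6: S0 reads c1=1 → after 3×micro: 1; S1 reads c0=1 → after 2×micro: 1 ⇒ (c0=1, c1=1)
[Jacobi] macro 7: S0 reads c1=1 → after 3×micro: 1; S1 reads c0=1 → after 2×micro: 1 ⇒ (c0=1, c1=1)
[Jacobi] macro 8: S0 reads c1=1 → after 3×micro: 1; S1 reads c0=1 → after 2×micro: 1 ⇒ (c0=1, c1=1)
[Gauss-Seidel] macro 1: S0 reads c1=-2 → after 3×micro: 0; S1 reads c0=0 → after 2×micro: 0 ⇒ (c0=0, c1=0)
[Gauss-Seidel] macro 2: S0 reads c1=0 → after 3×micro: 1; S1 reads c0=1 → after 2×micro: 1 ⇒ (c0=1, c1=1)
[Gauss-Seidel] macro 3: S0 reads c1=1 → after 3×micro: 1; S1 reads c0=1 → after 2×micro: 1 ⇒ (c0=1, c1=1)
[Gauss-Seidel] macro 4: S0 reads c1=1 → after 3×micro: 1; S1 reads c0=1 → after 2×micro: 1 ⇒ (c0=1, c1=1)
[Gauss-Seidel] macro 5: S0 reads c1=1 → after 3×micro: 1; S1 reads c0=1 → after 2×micro: 1 ⇒ (c0=1, c1=1)
[Gauss-Seidel] macro 6: S0 reads c1=1 → after 3×micro: 1; S1 reads c0=1 → after 2×micro: 1 ⇒ (c0=1, c1=1)
[Gauss-Seidel] macro 7: S0 reads c1=1 → after 3×micro: 1; S1 reads c0=1 → after 2×micro: 1 ⇒ (c0=1, c1=1)
[Gauss-Seidel] macro 8: S0 reads c1=1 → after 3×micro: 1; S1 reads c0=1 → after 2×micro: 1 ⇒ (c0=1, c1=1)

first divergence at macro-step: 1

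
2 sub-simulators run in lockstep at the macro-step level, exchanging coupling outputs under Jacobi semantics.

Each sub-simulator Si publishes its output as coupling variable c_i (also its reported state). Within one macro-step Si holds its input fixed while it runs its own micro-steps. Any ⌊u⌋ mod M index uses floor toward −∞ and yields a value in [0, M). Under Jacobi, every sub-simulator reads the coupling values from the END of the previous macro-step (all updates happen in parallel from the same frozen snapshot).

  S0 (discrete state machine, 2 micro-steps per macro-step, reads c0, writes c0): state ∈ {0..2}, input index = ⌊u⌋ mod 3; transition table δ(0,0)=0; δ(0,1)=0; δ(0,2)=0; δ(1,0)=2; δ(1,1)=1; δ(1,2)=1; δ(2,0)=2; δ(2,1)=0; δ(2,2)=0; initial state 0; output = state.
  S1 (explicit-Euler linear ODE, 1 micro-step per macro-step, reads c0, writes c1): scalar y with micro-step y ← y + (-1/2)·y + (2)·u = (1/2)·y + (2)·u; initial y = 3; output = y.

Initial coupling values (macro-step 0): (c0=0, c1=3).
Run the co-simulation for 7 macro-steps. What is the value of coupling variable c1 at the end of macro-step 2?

macro 1: S0 reads c0=0 → after 2×micro: 0; S1 reads c0=0 → after 1×micro: 3/2 ⇒ (c0=0, c1=3/2)
macro 2: S0 reads c0=0 → after 2×micro: 0; S1 reads c0=0 → after 1×micro: 3/4 ⇒ (c0=0, c1=3/4)
macro 3: S0 reads c0=0 → after 2×micro: 0; S1 reads c0=0 → after 1×micro: 3/8 ⇒ (c0=0, c1=3/8)
macro 4: S0 reads c0=0 → after 2×micro: 0; S1 reads c0=0 → after 1×micro: 3/16 ⇒ (c0=0, c1=3/16)
macro 5: S0 reads c0=0 → after 2×micro: 0; S1 reads c0=0 → after 1×micro: 3/32 ⇒ (c0=0, c1=3/32)
macro 6: S0 reads c0=0 → after 2×micro: 0; S1 reads c0=0 → after 1×micro: 3/64 ⇒ (c0=0, c1=3/64)
macro 7: S0 reads c0=0 → after 2×micro: 0; S1 reads c0=0 → after 1×micro: 3/128 ⇒ (c0=0, c1=3/128)

c1 at macro-step 2 = 3/4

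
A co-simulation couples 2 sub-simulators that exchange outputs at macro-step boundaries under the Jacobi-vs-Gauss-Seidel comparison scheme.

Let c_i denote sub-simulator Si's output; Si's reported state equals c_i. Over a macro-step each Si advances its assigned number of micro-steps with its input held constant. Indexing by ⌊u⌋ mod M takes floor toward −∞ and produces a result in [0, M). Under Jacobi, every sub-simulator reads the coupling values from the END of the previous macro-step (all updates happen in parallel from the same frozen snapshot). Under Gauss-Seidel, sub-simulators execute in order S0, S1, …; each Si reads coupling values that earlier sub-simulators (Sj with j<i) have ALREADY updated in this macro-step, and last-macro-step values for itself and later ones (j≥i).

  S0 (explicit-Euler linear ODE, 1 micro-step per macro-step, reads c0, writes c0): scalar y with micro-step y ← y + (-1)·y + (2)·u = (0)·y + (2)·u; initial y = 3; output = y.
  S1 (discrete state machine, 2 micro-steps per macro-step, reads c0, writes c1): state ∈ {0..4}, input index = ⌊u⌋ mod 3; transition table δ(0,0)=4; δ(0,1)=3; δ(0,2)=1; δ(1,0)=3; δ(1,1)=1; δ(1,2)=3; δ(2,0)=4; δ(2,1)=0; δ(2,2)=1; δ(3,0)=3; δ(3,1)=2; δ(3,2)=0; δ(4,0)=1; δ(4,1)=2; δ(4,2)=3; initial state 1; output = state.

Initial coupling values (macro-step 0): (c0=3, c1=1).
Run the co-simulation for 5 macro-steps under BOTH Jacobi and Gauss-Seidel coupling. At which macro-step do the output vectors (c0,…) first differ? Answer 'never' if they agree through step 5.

first divergence at macro-step: never

[Jacobi] macro 1: S0 reads c0=3 → after 1×micro: 6; S1 reads c0=3 → after 2×micro: 3 ⇒ (c0=6, c1=3)
[Jacobi] macro 2: S0 reads c0=6 → after 1×micro: 12; S1 reads c0=6 → after 2×micro: 3 ⇒ (c0=12, c1=3)
[Jacobi] macro 3: S0 reads c0=12 → after 1×micro: 24; S1 reads c0=12 → after 2×micro: 3 ⇒ (c0=24, c1=3)
[Jacobi] macro 4: S0 reads c0=24 → after 1×micro: 48; S1 reads c0=24 → after 2×micro: 3 ⇒ (c0=48, c1=3)
[Jacobi] macro 5: S0 reads c0=48 → after 1×micro: 96; S1 reads c0=48 → after 2×micro: 3 ⇒ (c0=96, c1=3)
[Gauss-Seidel] macro 1: S0 reads c0=3 → after 1×micro: 6; S1 reads c0=6 → after 2×micro: 3 ⇒ (c0=6, c1=3)
[Gauss-Seidel] macro 2: S0 reads c0=6 → after 1×micro: 12; S1 reads c0=12 → after 2×micro: 3 ⇒ (c0=12, c1=3)
[Gauss-Seidel] macro 3: S0 reads c0=12 → after 1×micro: 24; S1 reads c0=24 → after 2×micro: 3 ⇒ (c0=24, c1=3)
[Gauss-Seidel] macro 4: S0 reads c0=24 → after 1×micro: 48; S1 reads c0=48 → after 2×micro: 3 ⇒ (c0=48, c1=3)
[Gauss-Seidel] macro 5: S0 reads c0=48 → after 1×micro: 96; S1 reads c0=96 → after 2×micro: 3 ⇒ (c0=96, c1=3)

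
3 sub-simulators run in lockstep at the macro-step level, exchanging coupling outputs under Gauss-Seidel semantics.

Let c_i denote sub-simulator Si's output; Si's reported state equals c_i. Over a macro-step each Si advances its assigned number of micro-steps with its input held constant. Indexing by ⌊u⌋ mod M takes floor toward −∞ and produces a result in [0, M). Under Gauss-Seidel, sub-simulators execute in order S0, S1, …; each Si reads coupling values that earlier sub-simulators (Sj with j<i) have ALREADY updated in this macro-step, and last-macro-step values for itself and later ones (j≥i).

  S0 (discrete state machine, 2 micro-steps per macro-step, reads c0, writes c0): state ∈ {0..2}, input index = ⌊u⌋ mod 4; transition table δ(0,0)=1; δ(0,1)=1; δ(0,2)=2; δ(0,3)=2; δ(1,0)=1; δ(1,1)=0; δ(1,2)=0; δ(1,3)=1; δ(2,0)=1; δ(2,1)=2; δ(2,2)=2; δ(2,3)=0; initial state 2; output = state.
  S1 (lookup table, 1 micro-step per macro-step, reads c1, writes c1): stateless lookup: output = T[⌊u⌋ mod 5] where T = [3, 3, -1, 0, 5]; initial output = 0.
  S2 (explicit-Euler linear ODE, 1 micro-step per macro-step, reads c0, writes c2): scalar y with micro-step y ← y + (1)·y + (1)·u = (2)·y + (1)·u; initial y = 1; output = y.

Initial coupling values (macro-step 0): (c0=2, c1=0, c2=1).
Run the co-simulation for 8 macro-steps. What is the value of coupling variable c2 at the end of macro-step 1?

macro 1: S0 reads c0=2 → after 2×micro: 2; S1 reads c1=0 → after 1×micro: 3; S2 reads c0=2 → after 1×micro: 4 ⇒ (c0=2, c1=3, c2=4)
macro 2: S0 reads c0=2 → after 2×micro: 2; S1 reads c1=3 → after 1×micro: 0; S2 reads c0=2 → after 1×micro: 10 ⇒ (c0=2, c1=0, c2=10)
macro 3: S0 reads c0=2 → after 2×micro: 2; S1 reads c1=0 → after 1×micro: 3; S2 reads c0=2 → after 1×micro: 22 ⇒ (c0=2, c1=3, c2=22)
macro 4: S0 reads c0=2 → after 2×micro: 2; S1 reads c1=3 → after 1×micro: 0; S2 reads c0=2 → after 1×micro: 46 ⇒ (c0=2, c1=0, c2=46)
macro 5: S0 reads c0=2 → after 2×micro: 2; S1 reads c1=0 → after 1×micro: 3; S2 reads c0=2 → after 1×micro: 94 ⇒ (c0=2, c1=3, c2=94)
macro 6: S0 reads c0=2 → after 2×micro: 2; S1 reads c1=3 → after 1×micro: 0; S2 reads c0=2 → after 1×micro: 190 ⇒ (c0=2, c1=0, c2=190)
macro 7: S0 reads c0=2 → after 2×micro: 2; S1 reads c1=0 → after 1×micro: 3; S2 reads c0=2 → after 1×micro: 382 ⇒ (c0=2, c1=3, c2=382)
macro 8: S0 reads c0=2 → after 2×micro: 2; S1 reads c1=3 → after 1×micro: 0; S2 reads c0=2 → after 1×micro: 766 ⇒ (c0=2, c1=0, c2=766)

c2 at macro-step 1 = 4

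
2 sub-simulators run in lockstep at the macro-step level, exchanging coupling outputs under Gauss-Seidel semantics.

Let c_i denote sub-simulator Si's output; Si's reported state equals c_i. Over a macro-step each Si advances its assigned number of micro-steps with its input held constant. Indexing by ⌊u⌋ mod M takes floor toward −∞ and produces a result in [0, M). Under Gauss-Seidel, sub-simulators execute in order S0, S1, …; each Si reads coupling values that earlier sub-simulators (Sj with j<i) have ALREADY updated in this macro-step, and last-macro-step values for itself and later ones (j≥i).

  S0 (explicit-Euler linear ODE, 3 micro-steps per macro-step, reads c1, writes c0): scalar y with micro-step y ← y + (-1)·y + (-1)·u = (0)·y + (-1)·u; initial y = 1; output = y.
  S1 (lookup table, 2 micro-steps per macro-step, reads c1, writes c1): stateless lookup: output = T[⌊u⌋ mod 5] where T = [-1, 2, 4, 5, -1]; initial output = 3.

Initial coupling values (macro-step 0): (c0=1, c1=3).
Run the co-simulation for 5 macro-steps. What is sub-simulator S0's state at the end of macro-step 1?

S0 state at macro-step 1 = -3

macro 1: S0 reads c1=3 → after 3×micro: -3; S1 reads c1=3 → after 2×micro: 5 ⇒ (c0=-3, c1=5)
macro 2: S0 reads c1=5 → after 3×micro: -5; S1 reads c1=5 → after 2×micro: -1 ⇒ (c0=-5, c1=-1)
macro 3: S0 reads c1=-1 → after 3×micro: 1; S1 reads c1=-1 → after 2×micro: -1 ⇒ (c0=1, c1=-1)
macro 4: S0 reads c1=-1 → after 3×micro: 1; S1 reads c1=-1 → after 2×micro: -1 ⇒ (c0=1, c1=-1)
macro 5: S0 reads c1=-1 → after 3×micro: 1; S1 reads c1=-1 → after 2×micro: -1 ⇒ (c0=1, c1=-1)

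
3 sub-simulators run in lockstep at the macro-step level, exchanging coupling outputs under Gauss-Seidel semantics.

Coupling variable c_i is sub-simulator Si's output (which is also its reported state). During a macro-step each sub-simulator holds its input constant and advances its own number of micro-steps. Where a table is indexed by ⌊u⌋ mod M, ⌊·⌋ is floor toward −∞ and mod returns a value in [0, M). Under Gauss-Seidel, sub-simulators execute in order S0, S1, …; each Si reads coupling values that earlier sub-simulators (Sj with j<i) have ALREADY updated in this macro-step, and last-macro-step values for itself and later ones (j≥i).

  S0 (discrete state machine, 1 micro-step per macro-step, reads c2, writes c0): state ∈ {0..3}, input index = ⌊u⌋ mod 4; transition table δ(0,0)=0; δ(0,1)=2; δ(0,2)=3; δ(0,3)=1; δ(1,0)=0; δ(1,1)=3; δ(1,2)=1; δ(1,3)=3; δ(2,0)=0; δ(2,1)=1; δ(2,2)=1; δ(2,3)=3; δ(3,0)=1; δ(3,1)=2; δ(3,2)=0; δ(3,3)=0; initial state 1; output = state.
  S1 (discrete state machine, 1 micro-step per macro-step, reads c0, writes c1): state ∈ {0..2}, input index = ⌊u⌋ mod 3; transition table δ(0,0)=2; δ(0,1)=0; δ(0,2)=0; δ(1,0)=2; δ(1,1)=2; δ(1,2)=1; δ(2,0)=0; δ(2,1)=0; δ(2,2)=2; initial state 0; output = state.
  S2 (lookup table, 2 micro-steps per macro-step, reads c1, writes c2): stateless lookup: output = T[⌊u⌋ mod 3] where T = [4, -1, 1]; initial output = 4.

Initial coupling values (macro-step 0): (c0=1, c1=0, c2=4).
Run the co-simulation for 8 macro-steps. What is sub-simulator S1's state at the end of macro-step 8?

macro 1: S0 reads c2=4 → after 1×micro: 0; S1 reads c0=0 → after 1×micro: 2; S2 reads c1=2 → after 2×micro: 1 ⇒ (c0=0, c1=2, c2=1)
macro 2: S0 reads c2=1 → after 1×micro: 2; S1 reads c0=2 → after 1×micro: 2; S2 reads c1=2 → after 2×micro: 1 ⇒ (c0=2, c1=2, c2=1)
macro 3: S0 reads c2=1 → after 1×micro: 1; S1 reads c0=1 → after 1×micro: 0; S2 reads c1=0 → after 2×micro: 4 ⇒ (c0=1, c1=0, c2=4)
macro 4: S0 reads c2=4 → after 1×micro: 0; S1 reads c0=0 → after 1×micro: 2; S2 reads c1=2 → after 2×micro: 1 ⇒ (c0=0, c1=2, c2=1)
macro 5: S0 reads c2=1 → after 1×micro: 2; S1 reads c0=2 → after 1×micro: 2; S2 reads c1=2 → after 2×micro: 1 ⇒ (c0=2, c1=2, c2=1)
macro 6: S0 reads c2=1 → after 1×micro: 1; S1 reads c0=1 → after 1×micro: 0; S2 reads c1=0 → after 2×micro: 4 ⇒ (c0=1, c1=0, c2=4)
macro 7: S0 reads c2=4 → after 1×micro: 0; S1 reads c0=0 → after 1×micro: 2; S2 reads c1=2 → after 2×micro: 1 ⇒ (c0=0, c1=2, c2=1)
macro 8: S0 reads c2=1 → after 1×micro: 2; S1 reads c0=2 → after 1×micro: 2; S2 reads c1=2 → after 2×micro: 1 ⇒ (c0=2, c1=2, c2=1)

S1 state at macro-step 8 = 2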